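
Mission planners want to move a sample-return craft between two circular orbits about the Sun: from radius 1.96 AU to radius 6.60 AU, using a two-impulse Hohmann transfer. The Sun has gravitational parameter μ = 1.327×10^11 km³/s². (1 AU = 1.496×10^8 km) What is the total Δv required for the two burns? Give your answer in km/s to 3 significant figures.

Δv = 8.89 km/s

In km: r₁ = 1.96 × 1.496×10^8 = 2.93216×10^8 km; r₂ = 6.60 × 1.496×10^8 = 9.8736×10^8 km.
Transfer-ellipse semi-major axis a_t = (r₁ + r₂)/2 = (2.93216×10^8 + 9.8736×10^8)/2 = 6.40288×10^8 km.
At r₁ the circular-orbit speed is v₁ = √(μ/r₁) = 21.2736 km/s.
Transfer-orbit speed at r₁ (vis-viva equation): v_p = √[μ(2/r₁ − 1/a_t)] = 26.4175 km/s.
First burn Δv₁ = |v_p − v₁| = 5.144 km/s.
Circular speed at r₂: v₂ = √(μ/r₂) = 11.593 km/s.
Transfer-orbit speed at r₂: v_a = √[μ(2/r₂ − 1/a_t)] = 7.8452 km/s.
Second burn Δv₂ = |v₂ − v_a| = 3.748 km/s.
Δv = Δv₁ + Δv₂ = 5.144 + 3.748 = 8.892 km/s.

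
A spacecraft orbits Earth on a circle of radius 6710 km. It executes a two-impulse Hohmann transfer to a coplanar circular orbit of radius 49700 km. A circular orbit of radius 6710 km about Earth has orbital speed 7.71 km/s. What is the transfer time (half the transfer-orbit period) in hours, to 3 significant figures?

t = 6.55 hours

From the circular-orbit relation v² = μ/r at r = 6710 km: μ = v²r = (7.71)² × 6710 = 3.98870×10^5 km³/s².
The Hohmann ellipse has a_t = (r₁ + r₂)/2 = 28205 km.
Transfer time t = π√(a_t³/μ) = π√((28205)³ / 3.98870×10^5) = 23563 s.
Converting: 23563 s ÷ 3600 s/hour = 6.55 hours.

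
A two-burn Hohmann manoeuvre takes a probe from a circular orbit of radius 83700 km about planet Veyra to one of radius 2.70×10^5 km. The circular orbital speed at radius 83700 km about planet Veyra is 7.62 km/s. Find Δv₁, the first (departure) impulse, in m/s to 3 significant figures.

Δv₁ = 1800 m/s

From the circular-orbit relation v² = μ/r at r = 83700 km: μ = v²r = (7.62)² × 83700 = 4.85999×10^6 km³/s².
The Hohmann ellipse has a_t = (r₁ + r₂)/2 = 1.7685×10^5 km.
On the circular orbit at r = 83700 km, v_c = √(μ/r) = 7.620 km/s.
Transfer-orbit speed at the same r (vis-viva, a = a_t): v_t = √[μ(2/r − 1/a_t)] = 9.415 km/s.
Δv₁ = |v_t − v_c| = |9.415 − 7.620| = 1.795 km/s.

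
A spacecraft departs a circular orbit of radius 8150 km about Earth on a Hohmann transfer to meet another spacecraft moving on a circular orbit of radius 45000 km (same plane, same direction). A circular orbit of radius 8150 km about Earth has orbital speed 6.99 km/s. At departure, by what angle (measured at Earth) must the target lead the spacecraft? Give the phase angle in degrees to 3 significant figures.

From the circular-orbit relation v² = μ/r at r = 8150 km: μ = v²r = (6.99)² × 8150 = 3.98210×10^5 km³/s².
The Hohmann ellipse has a_t = (r₁ + r₂)/2 = 26575 km.
Transfer time t = π√(a_t³/μ) = 21567.7 s.
The target's mean motion on its circular orbit is ω₂ = √(μ/r₂³) = 6.61054×10^-5 rad/s.
Angle swept by the target during transfer: ω₂·t = 1.4257 rad = 81.69°.
The spacecraft traverses 180° on the transfer ellipse, so the target must lead by 180° − 81.69° = 98.3°.

φ = 98.3°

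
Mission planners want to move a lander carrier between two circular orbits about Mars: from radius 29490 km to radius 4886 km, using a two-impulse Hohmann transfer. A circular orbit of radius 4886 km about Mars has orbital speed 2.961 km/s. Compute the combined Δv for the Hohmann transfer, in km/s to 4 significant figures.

From the circular-orbit relation v² = μ/r at r = 4886 km: μ = v²r = (2.961)² × 4886 = 42838.1 km³/s².
Semi-major axis of the transfer orbit: a_t = (29490 + 4886)/2 = 17188 km.
At r₁ the circular-orbit speed is v₁ = √(μ/r₁) = 1.2053 km/s.
On the transfer ellipse at r₁, v² = μ(2/r − 1/a) gives v_a = √[μ(2/r₁ − 1/a_t)] = 0.64260 km/s.
First burn Δv₁ = |v_a − v₁| = 0.5627 km/s.
Circular speed at r₂: v₂ = √(μ/r₂) = 2.9610 km/s.
Transfer-orbit speed at r₂: v_p = √[μ(2/r₂ − 1/a_t)] = 3.8785 km/s.
Second burn Δv₂ = |v₂ − v_p| = 0.9175 km/s.
Total Δv = Δv₁ + Δv₂ = 1.480 km/s.

Δv = 1.480 km/s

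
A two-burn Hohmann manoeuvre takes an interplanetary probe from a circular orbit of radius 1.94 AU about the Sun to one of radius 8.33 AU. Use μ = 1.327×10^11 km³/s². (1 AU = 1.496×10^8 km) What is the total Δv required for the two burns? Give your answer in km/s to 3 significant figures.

In km: r₁ = 1.94 × 1.496×10^8 = 2.90224×10^8 km; r₂ = 8.33 × 1.496×10^8 = 1.246168×10^9 km.
Transfer-ellipse semi-major axis a_t = (r₁ + r₂)/2 = (2.90224×10^8 + 1.246168×10^9)/2 = 7.68196×10^8 km.
Circular speed at r₁: v₁ = √(μ/r₁) = √(1.327×10^11/2.90224×10^8) = 21.383 km/s.
Transfer-orbit speed at r₁ (v² = μ(2/r − 1/a)): v_p = √[μ(2/r₁ − 1/a_t)] = 27.235 km/s.
First burn Δv₁ = |v_p − v₁| = 5.852 km/s.
Circular speed at r₂: v₂ = √(μ/r₂) = 10.319 km/s.
Transfer-orbit speed at r₂: v_a = √[μ(2/r₂ − 1/a_t)] = 6.3428 km/s.
Second burn Δv₂ = |v₂ − v_a| = 3.976 km/s.
Total Δv = Δv₁ + Δv₂ = 9.828 km/s.

Δv = 9.83 km/s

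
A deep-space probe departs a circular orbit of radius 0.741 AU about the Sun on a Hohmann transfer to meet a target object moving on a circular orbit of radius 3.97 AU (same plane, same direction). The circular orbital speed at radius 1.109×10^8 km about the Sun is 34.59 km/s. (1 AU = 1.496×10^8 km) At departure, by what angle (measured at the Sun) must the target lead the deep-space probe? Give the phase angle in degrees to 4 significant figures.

From the circular-orbit relation v² = μ/r at r = 1.109×10^8 km: μ = v²r = (34.59)² × 1.109×10^8 = 1.32688×10^11 km³/s².
In km: r₁ = 0.741 × 1.496×10^8 = 1.108536×10^8 km; r₂ = 3.97 × 1.496×10^8 = 5.93912×10^8 km.
The Hohmann ellipse has a_t = (r₁ + r₂)/2 = 3.523828×10^8 km.
The half-period of the transfer ellipse is t = π√(a_t³/μ) = 5.7050×10^7 s.
Target angular speed ω₂ = √(μ/r₂³) = 2.5167×10^-8 rad/s.
Angle swept by the target during transfer: ω₂·t = 1.43578 rad = 82.26°.
The deep-space probe traverses 180° on the transfer ellipse, so the target must lead by 180° − 82.26° = 97.74°.

φ = 97.74°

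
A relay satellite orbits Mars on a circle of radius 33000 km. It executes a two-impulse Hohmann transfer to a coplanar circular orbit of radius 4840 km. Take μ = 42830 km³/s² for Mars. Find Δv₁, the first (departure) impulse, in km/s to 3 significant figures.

Δv₁ = 0.563 km/s

Semi-major axis of the transfer orbit: a_t = (33000 + 4840)/2 = 18920 km.
Circular speed at r = 33000 km: v_c = √(μ/r) = 1.1392 km/s.
Transfer-orbit speed at the same r (vis-viva, a = a_t): v_t = √[μ(2/r − 1/a_t)] = 0.57621 km/s.
Δv₁ = |v_t − v_c| = |0.57621 − 1.1392| = 0.5630 km/s.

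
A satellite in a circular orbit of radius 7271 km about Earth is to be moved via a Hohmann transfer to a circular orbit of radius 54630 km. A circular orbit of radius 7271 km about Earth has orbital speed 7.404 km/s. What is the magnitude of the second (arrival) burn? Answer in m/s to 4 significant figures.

Δv₂ = 1392 m/s

From the circular-orbit relation v² = μ/r at r = 7271 km: μ = v²r = (7.404)² × 7271 = 3.98591×10^5 km³/s².
Transfer-ellipse semi-major axis a_t = (r₁ + r₂)/2 = (7271 + 54630)/2 = 30950.5 km.
Circular speed at r = 54630 km: v_c = √(μ/r) = 2.701 km/s.
Vis-viva on the transfer ellipse at r = 54630 km gives v_t = √[μ(2/r − 1/a_t)] = 1.309 km/s.
Δv₂ = |v_t − v_c| = |1.309 − 2.701| = 1.392 km/s.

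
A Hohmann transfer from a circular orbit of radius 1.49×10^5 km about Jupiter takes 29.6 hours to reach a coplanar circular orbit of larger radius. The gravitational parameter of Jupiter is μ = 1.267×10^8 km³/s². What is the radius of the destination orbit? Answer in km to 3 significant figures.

Transfer time t = 29.6 hours = 1.0656×10^5 s, and t = π√(a_t³/μ).
So a_t = (μ t²/π²)^(1/3) = (1.267×10^8 × (1.0656×10^5)² / π²)^(1/3) = 5.2629×10^5 km.
Since a_t = (r₁ + r₂)/2, r₂ = 2a_t − r₁ = 2×5.2629×10^5 − 1.490×10^5 = 9.0358×10^5 km.

r₂ = 9.04×10^5 km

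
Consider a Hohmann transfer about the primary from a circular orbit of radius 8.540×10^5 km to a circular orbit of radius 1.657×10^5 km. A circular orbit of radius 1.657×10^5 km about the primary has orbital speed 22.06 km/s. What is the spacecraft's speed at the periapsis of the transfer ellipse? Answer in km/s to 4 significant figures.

v = 28.55 km/s

From the circular-orbit relation v² = μ/r at r = 1.657×10^5 km: μ = v²r = (22.06)² × 1.657×10^5 = 8.06368×10^7 km³/s².
Transfer-ellipse semi-major axis a_t = (r₁ + r₂)/2 = (8.540×10^5 + 1.657×10^5)/2 = 5.0985×10^5 km.
The periapsis of the transfer ellipse is at r = 1.657×10^5 km.
Applying v² = μ(2/r − 1/a_t): v = 28.55 km/s.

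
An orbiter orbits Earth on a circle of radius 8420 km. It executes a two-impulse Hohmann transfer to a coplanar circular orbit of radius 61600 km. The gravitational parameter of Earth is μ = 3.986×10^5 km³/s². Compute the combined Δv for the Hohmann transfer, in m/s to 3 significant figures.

Δv = 3540 m/s

Transfer-ellipse semi-major axis a_t = (r₁ + r₂)/2 = (8420 + 61600)/2 = 35010 km.
At r₁ the circular-orbit speed is v₁ = √(μ/r₁) = 6.8804 km/s.
On the transfer ellipse at r₁, vis-viva gives v_p = √[μ(2/r₁ − 1/a_t)] = 9.1266 km/s.
First burn Δv₁ = |v_p − v₁| = 2.246 km/s.
At r₂, v₂ = √(μ/r₂) = 2.5438 km/s.
Transfer-orbit speed at r₂: v_a = √[μ(2/r₂ − 1/a_t)] = 1.2475 km/s.
Second burn Δv₂ = |v₂ − v_a| = 1.296 km/s.
Total Δv = Δv₁ + Δv₂ = 3.542 km/s.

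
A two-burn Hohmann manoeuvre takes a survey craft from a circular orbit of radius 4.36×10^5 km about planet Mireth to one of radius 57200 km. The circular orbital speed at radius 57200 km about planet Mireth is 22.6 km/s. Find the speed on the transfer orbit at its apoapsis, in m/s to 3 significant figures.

v = 3940 m/s

From the circular-orbit relation v² = μ/r at r = 57200 km: μ = v²r = (22.6)² × 57200 = 2.92155×10^7 km³/s².
Semi-major axis of the transfer orbit: a_t = (4.360×10^5 + 57200)/2 = 2.466×10^5 km.
At apoapsis, r = 4.360×10^5 km.
Vis-viva: v = √[μ(2/r − 1/a_t)] = √[2.92155×10^7 × (2/4.360×10^5 − 1/2.466×10^5)] = 3.942 km/s.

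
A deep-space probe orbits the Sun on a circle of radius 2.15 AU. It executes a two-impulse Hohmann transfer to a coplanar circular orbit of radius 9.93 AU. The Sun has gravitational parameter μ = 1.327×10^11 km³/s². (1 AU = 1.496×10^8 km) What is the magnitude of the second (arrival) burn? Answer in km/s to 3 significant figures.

In km: r₁ = 2.15 × 1.496×10^8 = 3.2164×10^8 km; r₂ = 9.93 × 1.496×10^8 = 1.485528×10^9 km.
Semi-major axis of the transfer orbit: a_t = (3.2164×10^8 + 1.485528×10^9)/2 = 9.03584×10^8 km.
Circular speed at r = 1.485528×10^9 km: v_c = √(μ/r) = 9.451 km/s.
Vis-viva on the transfer ellipse at r = 1.485528×10^9 km gives v_t = √[μ(2/r − 1/a_t)] = 5.639 km/s.
Δv₂ = |v_t − v_c| = |5.639 − 9.451| = 3.812 km/s.

Δv₂ = 3.81 km/s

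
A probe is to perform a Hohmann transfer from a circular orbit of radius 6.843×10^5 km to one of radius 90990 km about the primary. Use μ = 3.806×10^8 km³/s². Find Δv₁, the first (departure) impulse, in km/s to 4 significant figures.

Δv₁ = 12.16 km/s

Transfer-ellipse semi-major axis a_t = (r₁ + r₂)/2 = (6.843×10^5 + 90990)/2 = 3.87645×10^5 km.
Circular speed at r = 6.843×10^5 km: v_c = √(μ/r) = 23.584 km/s.
Transfer-orbit speed at the same r (vis-viva, a = a_t): v_t = √[μ(2/r − 1/a_t)] = 11.426 km/s.
Δv₁ = |v_t − v_c| = |11.426 − 23.584| = 12.16 km/s.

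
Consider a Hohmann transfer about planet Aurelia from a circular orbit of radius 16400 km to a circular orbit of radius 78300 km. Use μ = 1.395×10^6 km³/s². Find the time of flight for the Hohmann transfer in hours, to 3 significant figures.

t = 7.61 hours

Transfer-ellipse semi-major axis a_t = (r₁ + r₂)/2 = (16400 + 78300)/2 = 47350 km.
Transfer time t = π√(a_t³/μ) = π√((47350)³ / 1.395×10^6) = 27410 s.
Converting: 27410 s ÷ 3600 s/hour = 7.61 hours.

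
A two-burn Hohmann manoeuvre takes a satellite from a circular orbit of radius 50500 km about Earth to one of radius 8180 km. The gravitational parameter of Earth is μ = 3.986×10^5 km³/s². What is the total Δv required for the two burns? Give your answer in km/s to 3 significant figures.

Transfer-ellipse semi-major axis a_t = (r₁ + r₂)/2 = (50500 + 8180)/2 = 29340 km.
Circular speed at r₁: v₁ = √(μ/r₁) = √(3.986×10^5/50500) = 2.809 km/s.
Transfer-orbit speed at r₁ (v² = μ(2/r − 1/a)): v_a = √[μ(2/r₁ − 1/a_t)] = 1.483 km/s.
First burn Δv₁ = |v_a − v₁| = 1.326 km/s.
At r₂, v₂ = √(μ/r₂) = 6.98059 km/s.
Transfer-orbit speed at r₂: v_p = √[μ(2/r₂ − 1/a_t)] = 9.15815 km/s.
Second burn Δv₂ = |v₂ − v_p| = 2.178 km/s.
Total Δv = Δv₁ + Δv₂ = 3.504 km/s.

Δv = 3.50 km/s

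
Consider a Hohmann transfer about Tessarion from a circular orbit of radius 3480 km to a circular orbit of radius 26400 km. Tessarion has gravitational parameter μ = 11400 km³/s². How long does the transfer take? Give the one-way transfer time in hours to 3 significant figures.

The Hohmann ellipse has a_t = (r₁ + r₂)/2 = 14940 km.
Half the transfer-orbit period gives t = π√(a_t³/μ) = 53730 s.
Converting: 53730 s ÷ 3600 s/hour = 14.9 hours.

t = 14.9 hours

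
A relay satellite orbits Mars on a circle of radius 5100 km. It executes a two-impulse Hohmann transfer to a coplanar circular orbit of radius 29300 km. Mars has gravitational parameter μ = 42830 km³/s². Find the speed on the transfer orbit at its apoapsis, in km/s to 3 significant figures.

v = 0.658 km/s

Transfer-ellipse semi-major axis a_t = (r₁ + r₂)/2 = (5100 + 29300)/2 = 17200 km.
At apoapsis, r = 29300 km.
Applying v² = μ(2/r − 1/a_t): v = 0.6584 km/s.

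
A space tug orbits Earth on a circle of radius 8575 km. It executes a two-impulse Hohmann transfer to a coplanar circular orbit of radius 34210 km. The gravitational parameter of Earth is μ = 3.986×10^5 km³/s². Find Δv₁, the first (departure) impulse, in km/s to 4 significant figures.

Δv₁ = 1.804 km/s

Semi-major axis of the transfer orbit: a_t = (8575 + 34210)/2 = 21392.5 km.
On the circular orbit at r = 8575 km, v_c = √(μ/r) = 6.818 km/s.
Transfer-orbit speed at the same r (vis-viva, a = a_t): v_t = √[μ(2/r − 1/a_t)] = 8.622 km/s.
Δv₁ = |v_t − v_c| = |8.622 − 6.818| = 1.804 km/s.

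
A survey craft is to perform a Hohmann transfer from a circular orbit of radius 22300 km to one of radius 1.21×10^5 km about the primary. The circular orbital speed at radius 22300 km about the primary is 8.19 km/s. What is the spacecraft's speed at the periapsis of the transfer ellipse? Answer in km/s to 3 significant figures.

v = 10.6 km/s

From the circular-orbit relation v² = μ/r at r = 22300 km: μ = v²r = (8.19)² × 22300 = 1.49580×10^6 km³/s².
Semi-major axis of the transfer orbit: a_t = (22300 + 1.210×10^5)/2 = 71650 km.
At periapsis, r = 22300 km.
From the vis-viva equation, v = √[μ(2/r − 1/a_t)] = 10.64 km/s.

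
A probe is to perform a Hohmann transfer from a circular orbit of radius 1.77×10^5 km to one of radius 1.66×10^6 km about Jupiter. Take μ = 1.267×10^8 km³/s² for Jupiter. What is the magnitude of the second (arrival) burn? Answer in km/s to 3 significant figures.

Δv₂ = 4.90 km/s

Transfer-ellipse semi-major axis a_t = (r₁ + r₂)/2 = (1.770×10^5 + 1.660×10^6)/2 = 9.185×10^5 km.
Circular speed at r = 1.660×10^6 km: v_c = √(μ/r) = 8.736 km/s.
Transfer-orbit speed at the same r (vis-viva, a = a_t): v_t = √[μ(2/r − 1/a_t)] = 3.835 km/s.
Δv₂ = |v_t − v_c| = |3.835 − 8.736| = 4.901 km/s.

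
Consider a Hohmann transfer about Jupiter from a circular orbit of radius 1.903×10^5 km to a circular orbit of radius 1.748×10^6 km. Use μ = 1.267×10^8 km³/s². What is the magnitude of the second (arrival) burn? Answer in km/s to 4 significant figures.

Δv₂ = 4.741 km/s

Transfer-ellipse semi-major axis a_t = (r₁ + r₂)/2 = (1.903×10^5 + 1.748×10^6)/2 = 9.6915×10^5 km.
On the circular orbit at r = 1.748×10^6 km, v_c = √(μ/r) = 8.514 km/s.
Transfer-orbit speed at the same r (vis-viva, a = a_t): v_t = √[μ(2/r − 1/a_t)] = 3.773 km/s.
Δv₂ = |v_t − v_c| = |3.773 − 8.514| = 4.741 km/s.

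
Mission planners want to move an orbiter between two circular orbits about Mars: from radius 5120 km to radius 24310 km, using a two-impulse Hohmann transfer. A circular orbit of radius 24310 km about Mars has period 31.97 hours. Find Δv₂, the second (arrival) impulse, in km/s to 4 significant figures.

Δv₂ = 0.5443 km/s

From Kepler's third law T² = 4π²r³/μ at r = 24310 km, T = 31.97 hours = 31.97 × 3600 s = 1.15092×10^5 s: μ = 4π²r³/T² = 42817.8 km³/s².
The Hohmann ellipse has a_t = (r₁ + r₂)/2 = 14715 km.
Circular speed at r = 24310 km: v_c = √(μ/r) = 1.3271 km/s.
Transfer-orbit speed at the same r (vis-viva, a = a_t): v_t = √[μ(2/r − 1/a_t)] = 0.78284 km/s.
Δv₂ = |v_t − v_c| = |0.78284 − 1.3271| = 0.5443 km/s.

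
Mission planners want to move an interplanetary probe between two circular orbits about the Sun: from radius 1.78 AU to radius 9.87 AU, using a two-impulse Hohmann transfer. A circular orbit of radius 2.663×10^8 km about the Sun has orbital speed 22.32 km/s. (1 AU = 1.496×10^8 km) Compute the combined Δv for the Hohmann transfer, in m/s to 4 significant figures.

Δv = 10970 m/s

From the circular-orbit relation v² = μ/r at r = 2.663×10^8 km: μ = v²r = (22.32)² × 2.663×10^8 = 1.32666×10^11 km³/s².
In km: r₁ = 1.78 × 1.496×10^8 = 2.66288×10^8 km; r₂ = 9.87 × 1.496×10^8 = 1.476552×10^9 km.
Transfer-ellipse semi-major axis a_t = (r₁ + r₂)/2 = (2.66288×10^8 + 1.476552×10^9)/2 = 8.7142×10^8 km.
Circular speed at r₁: v₁ = √(μ/r₁) = √(1.32666×10^11/2.66288×10^8) = 22.321 km/s.
On the transfer ellipse at r₁, vis-viva gives v_p = √[μ(2/r₁ − 1/a_t)] = 29.055 km/s.
First burn Δv₁ = |v_p − v₁| = 6.734 km/s.
Circular speed at r₂: v₂ = √(μ/r₂) = 9.479 km/s.
Transfer-orbit speed at r₂: v_a = √[μ(2/r₂ − 1/a_t)] = 5.240 km/s.
Second burn Δv₂ = |v₂ − v_a| = 4.239 km/s.
Δv = Δv₁ + Δv₂ = 6.734 + 4.239 = 10.97 km/s.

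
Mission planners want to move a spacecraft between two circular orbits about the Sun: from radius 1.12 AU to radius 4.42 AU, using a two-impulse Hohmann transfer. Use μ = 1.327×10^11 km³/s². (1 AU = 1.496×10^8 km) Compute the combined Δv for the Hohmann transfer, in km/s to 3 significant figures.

Δv = 12.6 km/s

In km: r₁ = 1.12 × 1.496×10^8 = 1.67552×10^8 km; r₂ = 4.42 × 1.496×10^8 = 6.61232×10^8 km.
Transfer-ellipse semi-major axis a_t = (r₁ + r₂)/2 = (1.67552×10^8 + 6.61232×10^8)/2 = 4.14392×10^8 km.
Circular speed at r₁: v₁ = √(μ/r₁) = √(1.327×10^11/1.67552×10^8) = 28.142 km/s.
On the transfer ellipse at r₁, v² = μ(2/r − 1/a) gives v_p = √[μ(2/r₁ − 1/a_t)] = 35.549 km/s.
First burn Δv₁ = |v_p − v₁| = 7.4070 km/s.
At r₂, v₂ = √(μ/r₂) = 14.1664 km/s.
Transfer-orbit speed at r₂: v_a = √[μ(2/r₂ − 1/a_t)] = 9.00799 km/s.
Second burn Δv₂ = |v₂ − v_a| = 5.1584 km/s.
Δv = Δv₁ + Δv₂ = 7.4070 + 5.1584 = 12.57 km/s.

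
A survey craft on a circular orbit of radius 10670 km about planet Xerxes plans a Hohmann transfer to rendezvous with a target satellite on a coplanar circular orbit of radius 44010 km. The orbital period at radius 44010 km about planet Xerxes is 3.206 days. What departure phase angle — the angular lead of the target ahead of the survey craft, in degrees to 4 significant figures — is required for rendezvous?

φ = 91.87°

From Kepler's third law T² = 4π²r³/μ at r = 44010 km, T = 3.206 days = 3.206 × 86400 s = 2.769984×10^5 s: μ = 4π²r³/T² = 43859.1 km³/s².
Semi-major axis of the transfer orbit: a_t = (10670 + 44010)/2 = 27340 km.
Transfer time t = π√(a_t³/μ) = 67814 s.
Target angular speed ω₂ = √(μ/r₂³) = 2.2683×10^-5 rad/s.
Angle swept by the target during transfer: ω₂·t = 1.5382 rad = 88.13°.
The survey craft traverses 180° on the transfer ellipse, so the target must lead by 180° − 88.13° = 91.87°.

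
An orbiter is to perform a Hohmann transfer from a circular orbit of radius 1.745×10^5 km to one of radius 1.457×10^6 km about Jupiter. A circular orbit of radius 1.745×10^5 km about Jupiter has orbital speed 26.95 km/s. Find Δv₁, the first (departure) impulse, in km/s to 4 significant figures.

Δv₁ = 9.067 km/s

From the circular-orbit relation v² = μ/r at r = 1.745×10^5 km: μ = v²r = (26.95)² × 1.745×10^5 = 1.26740×10^8 km³/s².
Semi-major axis of the transfer orbit: a_t = (1.745×10^5 + 1.457×10^6)/2 = 8.1575×10^5 km.
Circular speed at r = 1.745×10^5 km: v_c = √(μ/r) = 26.950 km/s.
Vis-viva on the transfer ellipse at r = 1.745×10^5 km gives v_t = √[μ(2/r − 1/a_t)] = 36.017 km/s.
Δv₁ = |v_t − v_c| = |36.017 − 26.950| = 9.067 km/s.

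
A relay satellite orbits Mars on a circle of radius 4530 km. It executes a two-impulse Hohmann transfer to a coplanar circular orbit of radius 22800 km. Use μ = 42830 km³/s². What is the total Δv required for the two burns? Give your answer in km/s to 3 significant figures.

Δv = 1.48 km/s

Transfer-ellipse semi-major axis a_t = (r₁ + r₂)/2 = (4530 + 22800)/2 = 13665 km.
At r₁ the circular-orbit speed is v₁ = √(μ/r₁) = 3.0749 km/s.
Transfer-orbit speed at r₁ (vis-viva): v_p = √[μ(2/r₁ − 1/a_t)] = 3.9718 km/s.
First burn Δv₁ = |v_p − v₁| = 0.8969 km/s.
Circular speed at r₂: v₂ = √(μ/r₂) = 1.3706 km/s.
Transfer-orbit speed at r₂: v_a = √[μ(2/r₂ − 1/a_t)] = 0.78913 km/s.
Second burn Δv₂ = |v₂ − v_a| = 0.5815 km/s.
Total Δv = Δv₁ + Δv₂ = 1.478 km/s.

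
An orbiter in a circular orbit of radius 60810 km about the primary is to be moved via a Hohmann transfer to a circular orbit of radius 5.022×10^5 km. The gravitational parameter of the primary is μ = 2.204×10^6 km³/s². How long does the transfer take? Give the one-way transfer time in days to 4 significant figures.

t = 3.658 days

Semi-major axis of the transfer orbit: a_t = (60810 + 5.022×10^5)/2 = 2.81505×10^5 km.
Transfer time t = π√(a_t³/μ) = π√((2.81505×10^5)³ / 2.204×10^6) = 3.1606×10^5 s.
Converting: 3.1606×10^5 s ÷ 86400 s/day = 3.658 days.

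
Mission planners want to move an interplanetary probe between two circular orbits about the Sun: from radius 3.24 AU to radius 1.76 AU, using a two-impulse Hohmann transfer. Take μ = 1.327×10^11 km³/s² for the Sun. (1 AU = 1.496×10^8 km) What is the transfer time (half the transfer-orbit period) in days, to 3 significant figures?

In km: r₁ = 3.24 × 1.496×10^8 = 4.84704×10^8 km; r₂ = 1.76 × 1.496×10^8 = 2.63296×10^8 km.
Transfer-ellipse semi-major axis a_t = (r₁ + r₂)/2 = (4.84704×10^8 + 2.63296×10^8)/2 = 3.740×10^8 km.
By Kepler's third law the transfer-orbit period is T = 2π√(a_t³/μ), so t = T/2 = 6.238×10^7 s.
Converting: 6.238×10^7 s ÷ 86400 s/day = 722 days.

t = 722 days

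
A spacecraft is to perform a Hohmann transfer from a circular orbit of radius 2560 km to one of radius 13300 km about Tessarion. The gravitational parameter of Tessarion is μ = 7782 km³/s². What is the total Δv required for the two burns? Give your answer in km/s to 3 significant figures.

The Hohmann ellipse has a_t = (r₁ + r₂)/2 = 7930 km.
Circular speed at r₁: v₁ = √(μ/r₁) = √(7782/2560) = 1.743515 km/s.
Transfer-orbit speed at r₁ (v² = μ(2/r − 1/a)): v_p = √[μ(2/r₁ − 1/a_t)] = 2.257953 km/s.
First burn Δv₁ = |v_p − v₁| = 0.514438 km/s.
At r₂, v₂ = √(μ/r₂) = 0.7649267 km/s.
Transfer-orbit speed at r₂: v_a = √[μ(2/r₂ − 1/a_t)] = 0.4346135 km/s.
Second burn Δv₂ = |v₂ − v_a| = 0.330313 km/s.
Δv = Δv₁ + Δv₂ = 0.514438 + 0.330313 = 0.8448 km/s.

Δv = 0.845 km/s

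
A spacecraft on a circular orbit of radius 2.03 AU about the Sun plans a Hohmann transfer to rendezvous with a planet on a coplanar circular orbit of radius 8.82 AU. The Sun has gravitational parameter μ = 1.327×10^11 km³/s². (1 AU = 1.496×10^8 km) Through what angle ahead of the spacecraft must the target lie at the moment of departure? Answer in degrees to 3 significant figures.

φ = 93.2°

In km: r₁ = 2.03 × 1.496×10^8 = 3.03688×10^8 km; r₂ = 8.82 × 1.496×10^8 = 1.319472×10^9 km.
Transfer-ellipse semi-major axis a_t = (r₁ + r₂)/2 = (3.03688×10^8 + 1.319472×10^9)/2 = 8.1158×10^8 km.
The half-period of the transfer ellipse is t = π√(a_t³/μ) = 1.99394×10^8 s.
Target angular speed ω₂ = √(μ/r₂³) = 7.60038×10^-9 rad/s.
Angle swept by the target during transfer: ω₂·t = 1.5155 rad = 86.83°.
Arrival is 180° from departure on the ellipse, so φ = 180° − 86.83° = 93.2°.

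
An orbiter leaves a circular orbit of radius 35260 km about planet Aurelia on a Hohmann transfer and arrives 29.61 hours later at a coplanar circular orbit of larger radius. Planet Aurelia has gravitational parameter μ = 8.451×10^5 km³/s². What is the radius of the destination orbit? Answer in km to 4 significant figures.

Transfer time t = 29.61 hours = 1.06596×10^5 s, and t = π√(a_t³/μ).
So a_t = (μ t²/π²)^(1/3) = (8.451×10^5 × (1.06596×10^5)² / π²)^(1/3) = 99090 km.
Since a_t = (r₁ + r₂)/2, r₂ = 2a_t − r₁ = 2×99090 − 35260 = 1.6292×10^5 km.

r₂ = 1.629×10^5 km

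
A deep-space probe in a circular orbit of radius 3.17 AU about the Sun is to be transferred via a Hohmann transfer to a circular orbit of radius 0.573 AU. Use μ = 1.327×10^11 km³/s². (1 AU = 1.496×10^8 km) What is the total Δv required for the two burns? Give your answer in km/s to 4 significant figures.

Δv = 19.33 km/s

In km: r₁ = 3.17 × 1.496×10^8 = 4.74232×10^8 km; r₂ = 0.573 × 1.496×10^8 = 8.57208×10^7 km.
The Hohmann ellipse has a_t = (r₁ + r₂)/2 = 2.799764×10^8 km.
Circular speed at r₁: v₁ = √(μ/r₁) = √(1.327×10^11/4.74232×10^8) = 16.728 km/s.
Transfer-orbit speed at r₁ (v² = μ(2/r − 1/a)): v_a = √[μ(2/r₁ − 1/a_t)] = 9.2560 km/s.
First burn Δv₁ = |v_a − v₁| = 7.472 km/s.
At r₂, v₂ = √(μ/r₂) = 39.35 km/s.
Transfer-orbit speed at r₂: v_p = √[μ(2/r₂ − 1/a_t)] = 51.21 km/s.
Second burn Δv₂ = |v₂ − v_p| = 11.86 km/s.
Δv = Δv₁ + Δv₂ = 7.472 + 11.86 = 19.33 km/s.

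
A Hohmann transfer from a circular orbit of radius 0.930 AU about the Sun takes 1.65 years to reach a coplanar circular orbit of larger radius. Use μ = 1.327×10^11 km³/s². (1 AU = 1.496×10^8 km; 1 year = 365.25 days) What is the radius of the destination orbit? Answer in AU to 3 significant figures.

r₂ = 3.50 AU

In km: r₁ = 0.930 × 1.496×10^8 = 1.39128×10^8 km.
Transfer time t = 1.65 years × 365.25 × 86400 s = 5.207004×10^7 s, and t = π√(a_t³/μ).
So a_t = (μ t²/π²)^(1/3) = (1.327×10^11 × (5.207004×10^7)² / π²)^(1/3) = 3.3158×10^8 km.
Since a_t = (r₁ + r₂)/2, r₂ = 2a_t − r₁ = 2×3.3158×10^8 − 1.39128×10^8 = 5.24032×10^8 km.
In AU: r₂ = 5.24032×10^8 / 1.496×10^8 = 3.50 AU.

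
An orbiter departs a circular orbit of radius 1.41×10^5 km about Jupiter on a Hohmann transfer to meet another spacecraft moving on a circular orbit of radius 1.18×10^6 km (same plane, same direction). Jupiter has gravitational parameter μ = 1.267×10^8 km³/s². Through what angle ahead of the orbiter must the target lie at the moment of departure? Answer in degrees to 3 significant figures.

φ = 105°

Transfer-ellipse semi-major axis a_t = (r₁ + r₂)/2 = (1.410×10^5 + 1.180×10^6)/2 = 6.605×10^5 km.
The half-period of the transfer ellipse is t = π√(a_t³/μ) = 1.4982×10^5 s.
The target's mean motion on its circular orbit is ω₂ = √(μ/r₂³) = 8.7814×10^-6 rad/s.
Angle swept by the target during transfer: ω₂·t = 1.3156 rad = 75.38°.
Arrival is 180° from departure on the ellipse, so φ = 180° − 75.38° = 105°.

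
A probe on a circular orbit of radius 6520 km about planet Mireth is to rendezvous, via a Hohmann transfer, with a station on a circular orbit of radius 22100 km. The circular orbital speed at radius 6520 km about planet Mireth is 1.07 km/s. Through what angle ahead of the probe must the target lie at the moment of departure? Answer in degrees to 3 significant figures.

From the circular-orbit relation v² = μ/r at r = 6520 km: μ = v²r = (1.07)² × 6520 = 7464.75 km³/s².
The Hohmann ellipse has a_t = (r₁ + r₂)/2 = 14310 km.
Transfer time t = π√(a_t³/μ) = 62240 s.
Target angular speed ω₂ = √(μ/r₂³) = 2.630×10^-5 rad/s.
Angle swept by the target during transfer: ω₂·t = 1.637 rad = 93.79°.
Arrival is 180° from departure on the ellipse, so φ = 180° − 93.79° = 86.2°.

φ = 86.2°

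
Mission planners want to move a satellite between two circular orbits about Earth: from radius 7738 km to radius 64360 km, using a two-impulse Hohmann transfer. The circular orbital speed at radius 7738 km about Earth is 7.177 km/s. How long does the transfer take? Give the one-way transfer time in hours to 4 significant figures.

t = 9.461 hours

From the circular-orbit relation v² = μ/r at r = 7738 km: μ = v²r = (7.177)² × 7738 = 3.98579×10^5 km³/s².
Transfer-ellipse semi-major axis a_t = (r₁ + r₂)/2 = (7738 + 64360)/2 = 36049 km.
By Kepler's third law the transfer-orbit period is T = 2π√(a_t³/μ), so t = T/2 = 34060 s.
Converting: 34060 s ÷ 3600 s/hour = 9.461 hours.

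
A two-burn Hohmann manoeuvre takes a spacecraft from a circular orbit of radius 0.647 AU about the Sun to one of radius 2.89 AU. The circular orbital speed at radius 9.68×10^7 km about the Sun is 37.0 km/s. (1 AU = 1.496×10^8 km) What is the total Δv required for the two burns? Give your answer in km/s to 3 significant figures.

From the circular-orbit relation v² = μ/r at r = 9.68×10^7 km: μ = v²r = (37.0)² × 9.68×10^7 = 1.32519×10^11 km³/s².
In km: r₁ = 0.647 × 1.496×10^8 = 9.67912×10^7 km; r₂ = 2.89 × 1.496×10^8 = 4.32344×10^8 km.
Transfer-ellipse semi-major axis a_t = (r₁ + r₂)/2 = (9.67912×10^7 + 4.32344×10^8)/2 = 2.645676×10^8 km.
Circular speed at r₁: v₁ = √(μ/r₁) = √(1.32519×10^11/9.67912×10^7) = 37.00 km/s.
Transfer-orbit speed at r₁ (vis-viva): v_p = √[μ(2/r₁ − 1/a_t)] = 47.30 km/s.
First burn Δv₁ = |v_p − v₁| = 10.30 km/s.
At r₂, v₂ = √(μ/r₂) = 17.5075 km/s.
Transfer-orbit speed at r₂: v_a = √[μ(2/r₂ − 1/a_t)] = 10.5895 km/s.
Second burn Δv₂ = |v₂ − v_a| = 6.918 km/s.
Δv = Δv₁ + Δv₂ = 10.30 + 6.918 = 17.22 km/s.

Δv = 17.2 km/s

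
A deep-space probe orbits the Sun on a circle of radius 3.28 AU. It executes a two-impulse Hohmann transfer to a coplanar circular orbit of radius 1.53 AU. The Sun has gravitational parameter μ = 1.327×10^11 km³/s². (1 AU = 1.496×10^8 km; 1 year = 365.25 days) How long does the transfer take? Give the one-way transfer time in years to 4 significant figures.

In km: r₁ = 3.28 × 1.496×10^8 = 4.90688×10^8 km; r₂ = 1.53 × 1.496×10^8 = 2.28888×10^8 km.
The Hohmann ellipse has a_t = (r₁ + r₂)/2 = 3.59788×10^8 km.
By Kepler's third law the transfer-orbit period is T = 2π√(a_t³/μ), so t = T/2 = 5.886×10^7 s.
Converting: 5.886×10^7 s ÷ 3.15576×10^7 s/year (365.25 × 86400) = 1.865 years.

t = 1.865 years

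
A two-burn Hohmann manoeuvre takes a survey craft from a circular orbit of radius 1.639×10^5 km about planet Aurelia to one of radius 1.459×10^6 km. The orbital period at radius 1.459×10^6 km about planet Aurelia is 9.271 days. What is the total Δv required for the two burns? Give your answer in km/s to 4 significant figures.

From Kepler's third law T² = 4π²r³/μ at r = 1.459×10^6 km, T = 9.271 days = 9.271 × 86400 s = 8.010144×10^5 s: μ = 4π²r³/T² = 1.91093×10^8 km³/s².
Transfer-ellipse semi-major axis a_t = (r₁ + r₂)/2 = (1.639×10^5 + 1.459×10^6)/2 = 8.1145×10^5 km.
Circular speed at r₁: v₁ = √(μ/r₁) = √(1.91093×10^8/1.639×10^5) = 34.15 km/s.
On the transfer ellipse at r₁, vis-viva gives v_p = √[μ(2/r₁ − 1/a_t)] = 45.79 km/s.
First burn Δv₁ = |v_p − v₁| = 11.64 km/s.
Circular speed at r₂: v₂ = √(μ/r₂) = 11.444 km/s.
Transfer-orbit speed at r₂: v_a = √[μ(2/r₂ − 1/a_t)] = 5.1434 km/s.
Second burn Δv₂ = |v₂ − v_a| = 6.301 km/s.
Δv = Δv₁ + Δv₂ = 11.64 + 6.301 = 17.94 km/s.

Δv = 17.94 km/s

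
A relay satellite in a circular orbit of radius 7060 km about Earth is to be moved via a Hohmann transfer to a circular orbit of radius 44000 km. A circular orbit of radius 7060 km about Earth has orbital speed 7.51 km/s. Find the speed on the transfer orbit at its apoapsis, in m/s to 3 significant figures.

From the circular-orbit relation v² = μ/r at r = 7060 km: μ = v²r = (7.51)² × 7060 = 3.98185×10^5 km³/s².
Transfer-ellipse semi-major axis a_t = (r₁ + r₂)/2 = (7060 + 44000)/2 = 25530 km.
The apoapsis of the transfer ellipse is at r = 44000 km.
Applying v² = μ(2/r − 1/a_t): v = 1.582 km/s.

v = 1580 m/s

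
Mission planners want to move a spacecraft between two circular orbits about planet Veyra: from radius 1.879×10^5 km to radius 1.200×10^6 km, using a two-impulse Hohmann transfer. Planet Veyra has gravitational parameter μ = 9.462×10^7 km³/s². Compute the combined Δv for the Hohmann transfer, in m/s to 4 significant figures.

Δv = 11330 m/s

Transfer-ellipse semi-major axis a_t = (r₁ + r₂)/2 = (1.879×10^5 + 1.200×10^6)/2 = 6.9395×10^5 km.
At r₁ the circular-orbit speed is v₁ = √(μ/r₁) = 22.440 km/s.
Transfer-orbit speed at r₁ (v² = μ(2/r − 1/a)): v_p = √[μ(2/r₁ − 1/a_t)] = 29.509 km/s.
First burn Δv₁ = |v_p − v₁| = 7.069 km/s.
At r₂, v₂ = √(μ/r₂) = 8.880 km/s.
Transfer-orbit speed at r₂: v_a = √[μ(2/r₂ − 1/a_t)] = 4.621 km/s.
Second burn Δv₂ = |v₂ − v_a| = 4.259 km/s.
Total Δv = Δv₁ + Δv₂ = 11.33 km/s.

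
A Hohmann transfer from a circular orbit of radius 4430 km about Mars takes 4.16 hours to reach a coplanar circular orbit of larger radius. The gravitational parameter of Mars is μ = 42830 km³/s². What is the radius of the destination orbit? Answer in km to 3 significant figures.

Transfer time t = 4.16 hours = 14976 s, and t = π√(a_t³/μ).
So a_t = (μ t²/π²)^(1/3) = (42830 × (14976)² / π²)^(1/3) = 9910.1 km.
Since a_t = (r₁ + r₂)/2, r₂ = 2a_t − r₁ = 2×9910.1 − 4430 = 15390.2 km.

r₂ = 15400 km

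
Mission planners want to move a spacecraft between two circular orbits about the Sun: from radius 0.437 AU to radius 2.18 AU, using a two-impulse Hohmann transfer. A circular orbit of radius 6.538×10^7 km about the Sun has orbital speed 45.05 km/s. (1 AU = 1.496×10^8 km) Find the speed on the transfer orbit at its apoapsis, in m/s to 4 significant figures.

From the circular-orbit relation v² = μ/r at r = 6.538×10^7 km: μ = v²r = (45.05)² × 6.538×10^7 = 1.32689×10^11 km³/s².
In km: r₁ = 0.437 × 1.496×10^8 = 6.53752×10^7 km; r₂ = 2.18 × 1.496×10^8 = 3.26128×10^8 km.
The Hohmann ellipse has a_t = (r₁ + r₂)/2 = 1.957516×10^8 km.
The apoapsis of the transfer ellipse is at r = 3.26128×10^8 km.
Vis-viva: v = √[μ(2/r − 1/a_t)] = √[1.32689×10^11 × (2/3.26128×10^8 − 1/1.957516×10^8)] = 11.66 km/s.

v = 11660 m/s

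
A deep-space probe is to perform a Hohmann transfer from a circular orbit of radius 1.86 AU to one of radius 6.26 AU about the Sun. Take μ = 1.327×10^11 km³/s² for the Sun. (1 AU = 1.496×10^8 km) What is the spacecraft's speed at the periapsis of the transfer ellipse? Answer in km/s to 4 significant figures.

In km: r₁ = 1.86 × 1.496×10^8 = 2.78256×10^8 km; r₂ = 6.26 × 1.496×10^8 = 9.36496×10^8 km.
The Hohmann ellipse has a_t = (r₁ + r₂)/2 = 6.07376×10^8 km.
At periapsis, r = 2.78256×10^8 km.
From the vis-viva equation, v = √[μ(2/r − 1/a_t)] = 27.12 km/s.

v = 27.12 km/s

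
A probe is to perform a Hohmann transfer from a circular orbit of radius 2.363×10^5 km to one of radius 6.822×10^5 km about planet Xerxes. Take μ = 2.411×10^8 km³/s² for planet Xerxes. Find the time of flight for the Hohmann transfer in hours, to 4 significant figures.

t = 17.49 hours

Semi-major axis of the transfer orbit: a_t = (2.363×10^5 + 6.822×10^5)/2 = 4.5925×10^5 km.
Transfer time t = π√(a_t³/μ) = π√((4.5925×10^5)³ / 2.411×10^8) = 62970 s.
Converting: 62970 s ÷ 3600 s/hour = 17.49 hours.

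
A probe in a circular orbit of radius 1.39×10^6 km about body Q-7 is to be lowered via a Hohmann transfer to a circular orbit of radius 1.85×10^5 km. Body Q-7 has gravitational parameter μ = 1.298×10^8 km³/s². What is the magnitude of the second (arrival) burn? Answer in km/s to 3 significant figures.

Δv₂ = 8.70 km/s

Transfer-ellipse semi-major axis a_t = (r₁ + r₂)/2 = (1.390×10^6 + 1.850×10^5)/2 = 7.875×10^5 km.
Circular speed at r = 1.850×10^5 km: v_c = √(μ/r) = 26.488 km/s.
Vis-viva on the transfer ellipse at r = 1.850×10^5 km gives v_t = √[μ(2/r − 1/a_t)] = 35.191 km/s.
Δv₂ = |v_t − v_c| = |35.191 − 26.488| = 8.703 km/s.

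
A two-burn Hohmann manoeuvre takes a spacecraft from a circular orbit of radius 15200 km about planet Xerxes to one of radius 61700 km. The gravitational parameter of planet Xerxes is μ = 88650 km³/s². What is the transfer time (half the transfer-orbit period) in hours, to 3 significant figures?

t = 22.1 hours

The Hohmann ellipse has a_t = (r₁ + r₂)/2 = 38450 km.
By Kepler's third law the transfer-orbit period is T = 2π√(a_t³/μ), so t = T/2 = 79550 s.
Converting: 79550 s ÷ 3600 s/hour = 22.1 hours.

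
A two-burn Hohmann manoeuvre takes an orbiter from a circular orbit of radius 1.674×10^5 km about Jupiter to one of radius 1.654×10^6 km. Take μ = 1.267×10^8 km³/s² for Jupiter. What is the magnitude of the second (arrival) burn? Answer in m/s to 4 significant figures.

Δv₂ = 5000 m/s

The Hohmann ellipse has a_t = (r₁ + r₂)/2 = 9.107×10^5 km.
On the circular orbit at r = 1.654×10^6 km, v_c = √(μ/r) = 8.752 km/s.
Vis-viva on the transfer ellipse at r = 1.654×10^6 km gives v_t = √[μ(2/r − 1/a_t)] = 3.752 km/s.
Δv₂ = |v_t − v_c| = |3.752 − 8.752| = 5.000 km/s.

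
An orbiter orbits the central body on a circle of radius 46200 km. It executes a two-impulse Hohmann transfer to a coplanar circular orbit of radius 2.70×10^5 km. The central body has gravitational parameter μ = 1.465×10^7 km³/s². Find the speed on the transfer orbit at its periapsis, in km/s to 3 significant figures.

The Hohmann ellipse has a_t = (r₁ + r₂)/2 = 1.581×10^5 km.
The periapsis of the transfer ellipse is at r = 46200 km.
Vis-viva: v = √[μ(2/r − 1/a_t)] = √[1.465×10^7 × (2/46200 − 1/1.581×10^5)] = 23.27 km/s.

v = 23.3 km/s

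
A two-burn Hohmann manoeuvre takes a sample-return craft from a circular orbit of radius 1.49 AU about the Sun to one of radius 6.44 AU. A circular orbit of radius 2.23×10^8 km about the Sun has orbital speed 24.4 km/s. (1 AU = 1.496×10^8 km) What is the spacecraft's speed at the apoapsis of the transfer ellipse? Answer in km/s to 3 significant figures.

From the circular-orbit relation v² = μ/r at r = 2.23×10^8 km: μ = v²r = (24.4)² × 2.23×10^8 = 1.32765×10^11 km³/s².
In km: r₁ = 1.49 × 1.496×10^8 = 2.22904×10^8 km; r₂ = 6.44 × 1.496×10^8 = 9.63424×10^8 km.
Semi-major axis of the transfer orbit: a_t = (2.22904×10^8 + 9.63424×10^8)/2 = 5.93164×10^8 km.
The apoapsis of the transfer ellipse is at r = 9.63424×10^8 km.
From the vis-viva equation, v = √[μ(2/r − 1/a_t)] = 7.196 km/s.

v = 7.20 km/s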